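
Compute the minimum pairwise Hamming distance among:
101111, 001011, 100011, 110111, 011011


Comparing all pairs, minimum distance: 1
Can detect 0 errors, correct 0 errors

1


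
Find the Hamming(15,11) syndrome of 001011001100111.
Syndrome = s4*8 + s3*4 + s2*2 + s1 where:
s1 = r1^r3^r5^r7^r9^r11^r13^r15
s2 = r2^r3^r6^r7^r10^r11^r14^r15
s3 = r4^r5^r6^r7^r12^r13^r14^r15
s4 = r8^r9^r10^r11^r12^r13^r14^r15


s1=1, s2=1, s3=1, s4=1

Syndrome = 15 (error at position 15)


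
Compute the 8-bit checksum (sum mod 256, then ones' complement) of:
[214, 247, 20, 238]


Sum = 719 mod 256 = 207
Complement = 48

48


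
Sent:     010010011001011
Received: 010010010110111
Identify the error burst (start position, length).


XOR: 000000001111100

Burst at position 8, length 5


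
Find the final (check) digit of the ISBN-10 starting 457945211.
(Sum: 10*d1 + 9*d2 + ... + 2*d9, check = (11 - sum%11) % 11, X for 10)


Weighted sum: 266
266 mod 11 = 2

Check digit: 9


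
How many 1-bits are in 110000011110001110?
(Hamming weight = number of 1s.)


Counting 1s in 110000011110001110

9


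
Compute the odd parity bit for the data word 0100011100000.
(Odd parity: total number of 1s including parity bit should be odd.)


Number of 1s in data: 4
Parity bit: 1

1


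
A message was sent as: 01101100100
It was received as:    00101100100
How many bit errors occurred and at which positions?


XOR: 01000000000

1 error(s) at position(s): 1


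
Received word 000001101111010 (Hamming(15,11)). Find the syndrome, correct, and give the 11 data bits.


Syndrome = 11: error at position 11

Data: 00111101010 (corrected bit 11)


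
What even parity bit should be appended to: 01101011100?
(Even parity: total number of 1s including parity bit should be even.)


Number of 1s in data: 6
Parity bit: 0

0


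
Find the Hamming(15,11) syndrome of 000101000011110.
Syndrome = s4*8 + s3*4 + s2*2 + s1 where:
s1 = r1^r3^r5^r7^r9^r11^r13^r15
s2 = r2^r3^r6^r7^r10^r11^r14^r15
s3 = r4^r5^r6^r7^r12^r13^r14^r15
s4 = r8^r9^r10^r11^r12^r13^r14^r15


s1=0, s2=1, s3=1, s4=0

Syndrome = 6 (error at position 6)


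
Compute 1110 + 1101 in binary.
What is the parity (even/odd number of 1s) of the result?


1110 = 14
1101 = 13
Sum = 27 = 11011
1s count = 4

even parity (4 ones in 11011)


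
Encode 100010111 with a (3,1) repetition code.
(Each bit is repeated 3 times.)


Each bit -> 3 copies

111000000000111000111111111


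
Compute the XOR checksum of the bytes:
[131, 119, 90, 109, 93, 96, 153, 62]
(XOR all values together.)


XOR chain: 131 ^ 119 ^ 90 ^ 109 ^ 93 ^ 96 ^ 153 ^ 62 = 89

89


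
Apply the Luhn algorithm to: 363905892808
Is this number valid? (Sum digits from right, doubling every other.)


Luhn sum = 68
68 mod 10 = 8

Invalid (Luhn sum mod 10 = 8)


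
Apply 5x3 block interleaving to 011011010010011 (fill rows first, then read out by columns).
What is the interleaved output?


Matrix:
  011
  011
  010
  010
  011
Read columns: 000001111111001

000001111111001


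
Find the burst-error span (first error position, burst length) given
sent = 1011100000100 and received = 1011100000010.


XOR: 0000000000110

Burst at position 10, length 2


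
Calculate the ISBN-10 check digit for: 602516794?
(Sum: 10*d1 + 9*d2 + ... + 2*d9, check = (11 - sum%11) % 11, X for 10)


Weighted sum: 210
210 mod 11 = 1

Check digit: X


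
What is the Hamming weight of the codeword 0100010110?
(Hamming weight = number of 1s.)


Counting 1s in 0100010110

4


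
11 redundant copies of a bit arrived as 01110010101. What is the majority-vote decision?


Ones: 6 out of 11
Threshold: 6

1 (6/11 voted 1)


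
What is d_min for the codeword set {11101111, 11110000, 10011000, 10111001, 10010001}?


Comparing all pairs, minimum distance: 2
Can detect 1 errors, correct 0 errors

2


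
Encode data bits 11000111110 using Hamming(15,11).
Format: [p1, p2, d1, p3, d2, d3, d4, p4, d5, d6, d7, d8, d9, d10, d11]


Parity bits: p1=0, p2=0, p3=0, p4=1

001010010111110


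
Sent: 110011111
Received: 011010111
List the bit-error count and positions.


XOR: 101001000

3 error(s) at position(s): 0, 2, 5


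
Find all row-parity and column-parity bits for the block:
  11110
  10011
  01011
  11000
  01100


Row parities: 01100
Column parities: 10010

Row P: 01100, Col P: 10010, Corner: 0


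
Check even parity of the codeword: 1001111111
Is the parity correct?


Number of 1s: 8

Yes, parity is correct (8 ones)


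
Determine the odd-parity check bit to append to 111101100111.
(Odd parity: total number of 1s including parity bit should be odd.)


Number of 1s in data: 9
Parity bit: 0

0


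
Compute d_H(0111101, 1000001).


XOR: 1111100
Count of 1s: 5

5


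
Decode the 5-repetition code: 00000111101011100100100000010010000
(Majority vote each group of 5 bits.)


Groups: 00000, 11110, 10111, 00100, 10000, 00100, 10000
Majority votes: 0110000

0110000


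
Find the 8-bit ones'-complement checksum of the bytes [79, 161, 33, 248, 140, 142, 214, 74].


Sum = 1091 mod 256 = 67
Complement = 188

188


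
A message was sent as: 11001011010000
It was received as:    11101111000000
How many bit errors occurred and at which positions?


XOR: 00100100010000

3 error(s) at position(s): 2, 5, 9


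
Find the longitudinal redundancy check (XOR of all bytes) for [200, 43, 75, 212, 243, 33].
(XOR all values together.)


XOR chain: 200 ^ 43 ^ 75 ^ 212 ^ 243 ^ 33 = 174

174


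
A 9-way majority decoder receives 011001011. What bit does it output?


Ones: 5 out of 9
Threshold: 5

1 (5/9 voted 1)


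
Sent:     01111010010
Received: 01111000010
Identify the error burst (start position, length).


XOR: 00000010000

Burst at position 6, length 1


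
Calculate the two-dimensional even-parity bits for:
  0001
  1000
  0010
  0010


Row parities: 1111
Column parities: 1001

Row P: 1111, Col P: 1001, Corner: 0


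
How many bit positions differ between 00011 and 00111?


XOR: 00100
Count of 1s: 1

1


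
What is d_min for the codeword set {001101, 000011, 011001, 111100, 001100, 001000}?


Comparing all pairs, minimum distance: 1
Can detect 0 errors, correct 0 errors

1


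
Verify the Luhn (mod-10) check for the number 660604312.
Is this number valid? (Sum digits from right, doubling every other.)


Luhn sum = 27
27 mod 10 = 7

Invalid (Luhn sum mod 10 = 7)


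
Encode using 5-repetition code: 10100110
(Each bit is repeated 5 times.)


Each bit -> 5 copies

1111100000111110000000000111111111100000


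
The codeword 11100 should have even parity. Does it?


Number of 1s: 3

No, parity error (3 ones)


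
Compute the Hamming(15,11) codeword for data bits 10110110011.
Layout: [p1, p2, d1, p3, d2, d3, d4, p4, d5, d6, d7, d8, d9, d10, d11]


Parity bits: p1=0, p2=1, p3=0, p4=0

011001100110011


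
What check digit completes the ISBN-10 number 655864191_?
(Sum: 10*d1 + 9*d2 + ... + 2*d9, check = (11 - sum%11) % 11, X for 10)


Weighted sum: 290
290 mod 11 = 4

Check digit: 7


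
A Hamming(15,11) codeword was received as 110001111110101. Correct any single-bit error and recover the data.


Syndrome = 0: no error detected

Data: 00111110101 (no errors)


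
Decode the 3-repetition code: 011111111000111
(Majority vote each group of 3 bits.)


Groups: 011, 111, 111, 000, 111
Majority votes: 11101

11101


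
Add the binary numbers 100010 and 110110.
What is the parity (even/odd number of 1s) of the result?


100010 = 34
110110 = 54
Sum = 88 = 1011000
1s count = 3

odd parity (3 ones in 1011000)


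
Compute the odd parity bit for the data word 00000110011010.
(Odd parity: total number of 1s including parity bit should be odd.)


Number of 1s in data: 5
Parity bit: 0

0


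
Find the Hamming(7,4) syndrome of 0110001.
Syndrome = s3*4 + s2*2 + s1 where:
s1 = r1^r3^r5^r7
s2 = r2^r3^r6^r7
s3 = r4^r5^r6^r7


s1=0, s2=1, s3=1

Syndrome = 6 (error at position 6)


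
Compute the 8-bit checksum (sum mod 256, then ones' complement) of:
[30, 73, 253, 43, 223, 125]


Sum = 747 mod 256 = 235
Complement = 20

20


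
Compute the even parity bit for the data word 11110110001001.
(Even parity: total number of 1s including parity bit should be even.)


Number of 1s in data: 8
Parity bit: 0

0


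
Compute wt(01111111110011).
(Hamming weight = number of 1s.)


Counting 1s in 01111111110011

11


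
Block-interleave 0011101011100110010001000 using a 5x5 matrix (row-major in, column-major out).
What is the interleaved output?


Matrix:
  00111
  01011
  10011
  00100
  01000
Read columns: 0010001001100101110011100

0010001001100101110011100


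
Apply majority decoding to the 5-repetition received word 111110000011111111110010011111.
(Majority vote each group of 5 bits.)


Groups: 11111, 00000, 11111, 11111, 00100, 11111
Majority votes: 101101

101101


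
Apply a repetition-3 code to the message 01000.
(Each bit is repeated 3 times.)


Each bit -> 3 copies

000111000000000


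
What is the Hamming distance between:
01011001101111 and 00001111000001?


XOR: 01010110101110
Count of 1s: 8

8


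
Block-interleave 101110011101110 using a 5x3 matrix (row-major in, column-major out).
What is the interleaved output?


Matrix:
  101
  110
  011
  101
  110
Read columns: 110110110110110

110110110110110


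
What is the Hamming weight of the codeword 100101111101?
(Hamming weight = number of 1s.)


Counting 1s in 100101111101

8


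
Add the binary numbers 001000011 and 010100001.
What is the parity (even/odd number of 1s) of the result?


001000011 = 67
010100001 = 161
Sum = 228 = 11100100
1s count = 4

even parity (4 ones in 11100100)


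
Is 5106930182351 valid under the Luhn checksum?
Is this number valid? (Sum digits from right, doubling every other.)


Luhn sum = 44
44 mod 10 = 4

Invalid (Luhn sum mod 10 = 4)


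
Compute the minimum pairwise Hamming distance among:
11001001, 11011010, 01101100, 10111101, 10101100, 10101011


Comparing all pairs, minimum distance: 2
Can detect 1 errors, correct 0 errors

2


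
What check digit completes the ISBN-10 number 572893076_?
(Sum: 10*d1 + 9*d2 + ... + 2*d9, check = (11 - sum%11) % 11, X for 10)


Weighted sum: 287
287 mod 11 = 1

Check digit: X


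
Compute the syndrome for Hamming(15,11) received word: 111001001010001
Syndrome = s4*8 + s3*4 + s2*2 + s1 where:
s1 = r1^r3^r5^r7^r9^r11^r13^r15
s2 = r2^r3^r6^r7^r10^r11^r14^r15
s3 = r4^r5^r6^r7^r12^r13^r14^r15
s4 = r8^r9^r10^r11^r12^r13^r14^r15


s1=1, s2=1, s3=0, s4=1

Syndrome = 11 (error at position 11)


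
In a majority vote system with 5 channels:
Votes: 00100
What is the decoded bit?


Ones: 1 out of 5
Threshold: 3

0 (1/5 voted 1)


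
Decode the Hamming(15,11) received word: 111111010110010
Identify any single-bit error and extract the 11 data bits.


Syndrome = 0: no error detected

Data: 11100110010 (no errors)


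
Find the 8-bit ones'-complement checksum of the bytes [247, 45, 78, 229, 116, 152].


Sum = 867 mod 256 = 99
Complement = 156

156


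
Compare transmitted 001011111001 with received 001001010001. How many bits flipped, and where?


XOR: 000010101000

3 error(s) at position(s): 4, 6, 8


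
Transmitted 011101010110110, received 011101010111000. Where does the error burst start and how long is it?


XOR: 000000000001110

Burst at position 11, length 3


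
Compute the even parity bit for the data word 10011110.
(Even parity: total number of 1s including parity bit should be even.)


Number of 1s in data: 5
Parity bit: 1

1


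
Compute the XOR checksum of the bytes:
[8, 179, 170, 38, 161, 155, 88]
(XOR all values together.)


XOR chain: 8 ^ 179 ^ 170 ^ 38 ^ 161 ^ 155 ^ 88 = 85

85


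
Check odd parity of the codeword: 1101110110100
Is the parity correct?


Number of 1s: 8

No, parity error (8 ones)


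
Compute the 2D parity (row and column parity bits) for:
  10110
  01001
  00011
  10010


Row parities: 1000
Column parities: 01110

Row P: 1000, Col P: 01110, Corner: 1


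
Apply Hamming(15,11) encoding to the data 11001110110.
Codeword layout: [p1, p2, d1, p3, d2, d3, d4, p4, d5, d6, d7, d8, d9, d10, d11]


Parity bits: p1=1, p2=0, p3=1, p4=1

101110011110110


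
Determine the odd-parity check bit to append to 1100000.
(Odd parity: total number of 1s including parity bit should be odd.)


Number of 1s in data: 2
Parity bit: 1

1


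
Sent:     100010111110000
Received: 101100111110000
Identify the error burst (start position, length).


XOR: 001110000000000

Burst at position 2, length 3


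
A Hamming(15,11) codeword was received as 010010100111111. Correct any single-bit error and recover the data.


Syndrome = 1: error at position 1

Data: 01010111111 (corrected bit 1)


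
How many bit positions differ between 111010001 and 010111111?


XOR: 101101110
Count of 1s: 6

6


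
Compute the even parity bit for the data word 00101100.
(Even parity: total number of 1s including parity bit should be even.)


Number of 1s in data: 3
Parity bit: 1

1


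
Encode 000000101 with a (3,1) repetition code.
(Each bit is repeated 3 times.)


Each bit -> 3 copies

000000000000000000111000111


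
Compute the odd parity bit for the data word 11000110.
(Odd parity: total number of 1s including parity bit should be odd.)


Number of 1s in data: 4
Parity bit: 1

1


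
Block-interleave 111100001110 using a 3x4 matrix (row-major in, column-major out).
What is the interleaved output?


Matrix:
  1111
  0000
  1110
Read columns: 101101101100

101101101100


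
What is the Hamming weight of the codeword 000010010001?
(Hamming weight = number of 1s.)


Counting 1s in 000010010001

3


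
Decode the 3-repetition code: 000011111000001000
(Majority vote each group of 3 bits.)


Groups: 000, 011, 111, 000, 001, 000
Majority votes: 011000

011000


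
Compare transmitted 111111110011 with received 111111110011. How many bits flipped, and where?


XOR: 000000000000

0 errors (received matches sent)


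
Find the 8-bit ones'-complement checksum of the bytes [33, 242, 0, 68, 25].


Sum = 368 mod 256 = 112
Complement = 143

143


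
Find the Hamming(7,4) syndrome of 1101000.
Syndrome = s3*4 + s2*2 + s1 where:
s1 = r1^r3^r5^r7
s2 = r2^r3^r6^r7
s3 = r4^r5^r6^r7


s1=1, s2=1, s3=1

Syndrome = 7 (error at position 7)


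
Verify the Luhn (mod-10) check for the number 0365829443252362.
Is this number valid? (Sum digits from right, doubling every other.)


Luhn sum = 65
65 mod 10 = 5

Invalid (Luhn sum mod 10 = 5)


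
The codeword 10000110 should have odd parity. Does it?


Number of 1s: 3

Yes, parity is correct (3 ones)


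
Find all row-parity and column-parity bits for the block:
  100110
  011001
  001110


Row parities: 111
Column parities: 110001

Row P: 111, Col P: 110001, Corner: 1


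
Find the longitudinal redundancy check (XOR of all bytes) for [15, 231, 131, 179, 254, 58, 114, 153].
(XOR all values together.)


XOR chain: 15 ^ 231 ^ 131 ^ 179 ^ 254 ^ 58 ^ 114 ^ 153 = 247

247


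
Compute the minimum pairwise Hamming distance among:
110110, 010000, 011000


Comparing all pairs, minimum distance: 1
Can detect 0 errors, correct 0 errors

1


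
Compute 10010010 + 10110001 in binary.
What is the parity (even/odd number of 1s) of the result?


10010010 = 146
10110001 = 177
Sum = 323 = 101000011
1s count = 4

even parity (4 ones in 101000011)


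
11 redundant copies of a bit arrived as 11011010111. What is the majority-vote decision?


Ones: 8 out of 11
Threshold: 6

1 (8/11 voted 1)


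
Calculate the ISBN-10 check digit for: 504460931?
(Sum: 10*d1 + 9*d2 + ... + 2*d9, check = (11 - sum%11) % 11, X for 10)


Weighted sum: 193
193 mod 11 = 6

Check digit: 5


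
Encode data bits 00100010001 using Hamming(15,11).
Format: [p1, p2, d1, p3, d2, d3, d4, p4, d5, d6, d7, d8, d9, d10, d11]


Parity bits: p1=0, p2=1, p3=0, p4=0

010001000010001


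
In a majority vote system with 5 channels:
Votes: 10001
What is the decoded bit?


Ones: 2 out of 5
Threshold: 3

0 (2/5 voted 1)


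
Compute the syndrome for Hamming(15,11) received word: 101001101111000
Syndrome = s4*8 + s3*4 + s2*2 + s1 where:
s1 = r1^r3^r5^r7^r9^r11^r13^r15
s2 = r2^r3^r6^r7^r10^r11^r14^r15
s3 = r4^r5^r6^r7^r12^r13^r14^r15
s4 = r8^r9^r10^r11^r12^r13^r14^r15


s1=1, s2=1, s3=1, s4=0

Syndrome = 7 (error at position 7)


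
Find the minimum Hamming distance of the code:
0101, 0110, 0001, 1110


Comparing all pairs, minimum distance: 1
Can detect 0 errors, correct 0 errors

1


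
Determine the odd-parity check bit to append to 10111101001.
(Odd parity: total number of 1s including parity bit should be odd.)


Number of 1s in data: 7
Parity bit: 0

0


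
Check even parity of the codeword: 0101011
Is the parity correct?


Number of 1s: 4

Yes, parity is correct (4 ones)


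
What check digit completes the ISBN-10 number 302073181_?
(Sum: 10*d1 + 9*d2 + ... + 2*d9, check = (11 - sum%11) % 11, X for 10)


Weighted sum: 133
133 mod 11 = 1

Check digit: X


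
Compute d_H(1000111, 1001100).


XOR: 0001011
Count of 1s: 3

3


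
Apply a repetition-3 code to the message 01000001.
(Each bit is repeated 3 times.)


Each bit -> 3 copies

000111000000000000000111


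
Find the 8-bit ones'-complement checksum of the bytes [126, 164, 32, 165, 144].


Sum = 631 mod 256 = 119
Complement = 136

136


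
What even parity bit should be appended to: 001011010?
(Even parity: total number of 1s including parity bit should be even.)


Number of 1s in data: 4
Parity bit: 0

0


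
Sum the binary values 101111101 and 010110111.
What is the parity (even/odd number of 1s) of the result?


101111101 = 381
010110111 = 183
Sum = 564 = 1000110100
1s count = 4

even parity (4 ones in 1000110100)


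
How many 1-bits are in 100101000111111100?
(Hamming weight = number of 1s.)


Counting 1s in 100101000111111100

10


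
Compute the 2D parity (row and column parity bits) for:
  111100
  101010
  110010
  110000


Row parities: 0110
Column parities: 010100

Row P: 0110, Col P: 010100, Corner: 0


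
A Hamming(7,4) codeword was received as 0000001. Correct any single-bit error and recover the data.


Syndrome = 7: error at position 7

Data: 0000 (corrected bit 7)


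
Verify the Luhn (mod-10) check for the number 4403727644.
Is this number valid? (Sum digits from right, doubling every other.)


Luhn sum = 45
45 mod 10 = 5

Invalid (Luhn sum mod 10 = 5)


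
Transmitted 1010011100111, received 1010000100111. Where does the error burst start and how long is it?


XOR: 0000011000000

Burst at position 5, length 2


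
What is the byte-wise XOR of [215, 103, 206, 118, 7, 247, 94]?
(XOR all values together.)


XOR chain: 215 ^ 103 ^ 206 ^ 118 ^ 7 ^ 247 ^ 94 = 166

166


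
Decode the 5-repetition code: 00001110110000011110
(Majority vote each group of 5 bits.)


Groups: 00001, 11011, 00000, 11110
Majority votes: 0101

0101


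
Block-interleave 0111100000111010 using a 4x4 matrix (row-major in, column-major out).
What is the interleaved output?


Matrix:
  0111
  1000
  0011
  1010
Read columns: 0101100010111010

0101100010111010


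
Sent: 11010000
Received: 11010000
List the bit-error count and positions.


XOR: 00000000

0 errors (received matches sent)


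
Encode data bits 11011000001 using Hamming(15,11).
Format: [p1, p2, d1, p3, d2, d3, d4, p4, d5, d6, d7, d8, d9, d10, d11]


Parity bits: p1=1, p2=1, p3=1, p4=0

111110101000001


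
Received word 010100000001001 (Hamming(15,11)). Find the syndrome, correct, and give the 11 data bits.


Syndrome = 5: error at position 5

Data: 01000001001 (corrected bit 5)


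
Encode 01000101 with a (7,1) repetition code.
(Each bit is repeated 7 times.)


Each bit -> 7 copies

00000001111111000000000000000000000111111100000001111111


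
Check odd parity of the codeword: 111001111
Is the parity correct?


Number of 1s: 7

Yes, parity is correct (7 ones)


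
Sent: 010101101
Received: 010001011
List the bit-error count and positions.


XOR: 000100110

3 error(s) at position(s): 3, 6, 7


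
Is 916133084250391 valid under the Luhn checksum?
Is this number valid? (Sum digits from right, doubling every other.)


Luhn sum = 61
61 mod 10 = 1

Invalid (Luhn sum mod 10 = 1)


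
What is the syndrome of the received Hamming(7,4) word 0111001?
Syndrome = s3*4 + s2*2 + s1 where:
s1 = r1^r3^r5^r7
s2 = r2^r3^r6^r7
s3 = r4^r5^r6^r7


s1=0, s2=1, s3=0

Syndrome = 2 (error at position 2)


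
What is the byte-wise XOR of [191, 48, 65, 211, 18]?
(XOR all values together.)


XOR chain: 191 ^ 48 ^ 65 ^ 211 ^ 18 = 15

15


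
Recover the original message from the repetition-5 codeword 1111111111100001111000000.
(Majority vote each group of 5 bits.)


Groups: 11111, 11111, 10000, 11110, 00000
Majority votes: 11010

11010


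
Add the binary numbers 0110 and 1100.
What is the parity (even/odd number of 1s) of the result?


0110 = 6
1100 = 12
Sum = 18 = 10010
1s count = 2

even parity (2 ones in 10010)


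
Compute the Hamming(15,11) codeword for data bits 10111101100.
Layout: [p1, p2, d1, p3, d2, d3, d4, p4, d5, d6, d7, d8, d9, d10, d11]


Parity bits: p1=0, p2=0, p3=0, p4=0

001001101101100


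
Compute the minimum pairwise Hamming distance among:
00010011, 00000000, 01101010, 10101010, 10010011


Comparing all pairs, minimum distance: 1
Can detect 0 errors, correct 0 errors

1


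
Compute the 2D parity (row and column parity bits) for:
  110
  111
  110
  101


Row parities: 0100
Column parities: 010

Row P: 0100, Col P: 010, Corner: 1


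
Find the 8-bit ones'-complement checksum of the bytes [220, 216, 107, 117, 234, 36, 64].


Sum = 994 mod 256 = 226
Complement = 29

29


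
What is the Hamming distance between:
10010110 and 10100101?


XOR: 00110011
Count of 1s: 4

4


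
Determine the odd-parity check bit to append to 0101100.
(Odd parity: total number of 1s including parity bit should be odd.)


Number of 1s in data: 3
Parity bit: 0

0


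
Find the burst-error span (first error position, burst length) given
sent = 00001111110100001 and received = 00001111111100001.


XOR: 00000000001000000

Burst at position 10, length 1


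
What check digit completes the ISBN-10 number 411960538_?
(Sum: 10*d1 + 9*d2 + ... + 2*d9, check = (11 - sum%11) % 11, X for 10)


Weighted sum: 201
201 mod 11 = 3

Check digit: 8


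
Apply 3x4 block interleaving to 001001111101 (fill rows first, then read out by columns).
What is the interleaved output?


Matrix:
  0010
  0111
  1101
Read columns: 001011110011

001011110011


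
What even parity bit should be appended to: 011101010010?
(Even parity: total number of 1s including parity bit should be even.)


Number of 1s in data: 6
Parity bit: 0

0


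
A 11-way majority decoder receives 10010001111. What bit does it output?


Ones: 6 out of 11
Threshold: 6

1 (6/11 voted 1)


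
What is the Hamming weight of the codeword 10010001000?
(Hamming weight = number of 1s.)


Counting 1s in 10010001000

3


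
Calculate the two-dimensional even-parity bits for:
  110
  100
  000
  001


Row parities: 0101
Column parities: 011

Row P: 0101, Col P: 011, Corner: 0


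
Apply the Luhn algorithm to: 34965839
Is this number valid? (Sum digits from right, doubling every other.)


Luhn sum = 49
49 mod 10 = 9

Invalid (Luhn sum mod 10 = 9)


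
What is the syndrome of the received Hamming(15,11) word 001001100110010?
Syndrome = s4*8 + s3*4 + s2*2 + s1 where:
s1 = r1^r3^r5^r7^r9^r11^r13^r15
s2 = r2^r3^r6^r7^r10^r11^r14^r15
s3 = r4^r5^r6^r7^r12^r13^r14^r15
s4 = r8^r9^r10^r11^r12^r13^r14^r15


s1=1, s2=0, s3=1, s4=1

Syndrome = 13 (error at position 13)


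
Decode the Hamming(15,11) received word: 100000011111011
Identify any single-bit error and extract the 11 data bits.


Syndrome = 12: error at position 12

Data: 00001110011 (corrected bit 12)


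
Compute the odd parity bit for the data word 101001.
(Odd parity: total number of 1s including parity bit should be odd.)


Number of 1s in data: 3
Parity bit: 0

0


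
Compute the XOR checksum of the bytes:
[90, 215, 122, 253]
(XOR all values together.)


XOR chain: 90 ^ 215 ^ 122 ^ 253 = 10

10


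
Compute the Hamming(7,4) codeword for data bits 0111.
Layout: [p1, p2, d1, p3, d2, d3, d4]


Parity bits: p1=0, p2=0, p3=1

0001111


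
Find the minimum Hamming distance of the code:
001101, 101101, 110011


Comparing all pairs, minimum distance: 1
Can detect 0 errors, correct 0 errors

1


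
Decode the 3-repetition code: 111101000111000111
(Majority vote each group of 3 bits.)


Groups: 111, 101, 000, 111, 000, 111
Majority votes: 110101

110101


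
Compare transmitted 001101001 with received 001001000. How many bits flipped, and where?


XOR: 000100001

2 error(s) at position(s): 3, 8


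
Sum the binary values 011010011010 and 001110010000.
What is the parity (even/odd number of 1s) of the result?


011010011010 = 1690
001110010000 = 912
Sum = 2602 = 101000101010
1s count = 5

odd parity (5 ones in 101000101010)


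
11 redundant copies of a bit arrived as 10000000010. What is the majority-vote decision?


Ones: 2 out of 11
Threshold: 6

0 (2/11 voted 1)


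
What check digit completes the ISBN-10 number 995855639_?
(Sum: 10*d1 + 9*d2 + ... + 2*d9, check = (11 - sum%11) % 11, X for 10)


Weighted sum: 373
373 mod 11 = 10

Check digit: 1


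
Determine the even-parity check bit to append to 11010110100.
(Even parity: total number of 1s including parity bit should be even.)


Number of 1s in data: 6
Parity bit: 0

0


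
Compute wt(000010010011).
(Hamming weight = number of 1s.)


Counting 1s in 000010010011

4


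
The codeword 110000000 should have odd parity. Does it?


Number of 1s: 2

No, parity error (2 ones)


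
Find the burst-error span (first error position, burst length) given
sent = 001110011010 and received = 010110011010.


XOR: 011000000000

Burst at position 1, length 2


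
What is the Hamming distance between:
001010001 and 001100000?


XOR: 000110001
Count of 1s: 3

3


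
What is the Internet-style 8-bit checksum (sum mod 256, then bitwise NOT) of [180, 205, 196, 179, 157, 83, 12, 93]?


Sum = 1105 mod 256 = 81
Complement = 174

174


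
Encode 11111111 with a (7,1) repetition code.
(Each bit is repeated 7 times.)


Each bit -> 7 copies

11111111111111111111111111111111111111111111111111111111


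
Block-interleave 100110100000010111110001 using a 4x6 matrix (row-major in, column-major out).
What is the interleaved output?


Matrix:
  100110
  100000
  010111
  110001
Read columns: 110100110000101010100011

110100110000101010100011


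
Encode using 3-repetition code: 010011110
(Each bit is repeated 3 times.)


Each bit -> 3 copies

000111000000111111111111000


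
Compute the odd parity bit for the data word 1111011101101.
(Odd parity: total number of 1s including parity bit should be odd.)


Number of 1s in data: 10
Parity bit: 1

1


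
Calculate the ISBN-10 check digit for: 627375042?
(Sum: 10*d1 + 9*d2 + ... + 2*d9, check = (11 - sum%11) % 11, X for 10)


Weighted sum: 238
238 mod 11 = 7

Check digit: 4


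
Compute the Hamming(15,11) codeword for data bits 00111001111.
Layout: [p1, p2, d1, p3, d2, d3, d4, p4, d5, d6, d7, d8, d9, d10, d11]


Parity bits: p1=0, p2=0, p3=0, p4=1

000001111001111


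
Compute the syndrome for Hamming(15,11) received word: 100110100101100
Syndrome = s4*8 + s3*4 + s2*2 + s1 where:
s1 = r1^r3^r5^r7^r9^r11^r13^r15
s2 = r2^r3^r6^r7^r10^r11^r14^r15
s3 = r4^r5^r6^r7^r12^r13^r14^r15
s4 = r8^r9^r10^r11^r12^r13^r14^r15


s1=0, s2=0, s3=1, s4=1

Syndrome = 12 (error at position 12)


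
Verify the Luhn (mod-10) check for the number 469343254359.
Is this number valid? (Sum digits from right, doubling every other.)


Luhn sum = 67
67 mod 10 = 7

Invalid (Luhn sum mod 10 = 7)


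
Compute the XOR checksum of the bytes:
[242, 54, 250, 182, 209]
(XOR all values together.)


XOR chain: 242 ^ 54 ^ 250 ^ 182 ^ 209 = 89

89


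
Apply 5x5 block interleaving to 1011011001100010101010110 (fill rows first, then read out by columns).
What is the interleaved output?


Matrix:
  10110
  11001
  10001
  01010
  10110
Read columns: 1110101010100011001101100

1110101010100011001101100


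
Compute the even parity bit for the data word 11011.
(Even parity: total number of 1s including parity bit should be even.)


Number of 1s in data: 4
Parity bit: 0

0


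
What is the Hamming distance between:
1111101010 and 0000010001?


XOR: 1111111011
Count of 1s: 9

9


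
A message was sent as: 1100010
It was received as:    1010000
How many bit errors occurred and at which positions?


XOR: 0110010

3 error(s) at position(s): 1, 2, 5


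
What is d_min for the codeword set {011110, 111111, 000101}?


Comparing all pairs, minimum distance: 2
Can detect 1 errors, correct 0 errors

2


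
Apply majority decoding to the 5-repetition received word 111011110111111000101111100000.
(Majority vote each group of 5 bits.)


Groups: 11101, 11101, 11111, 00010, 11111, 00000
Majority votes: 111010

111010


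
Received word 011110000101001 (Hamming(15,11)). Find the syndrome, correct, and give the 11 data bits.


Syndrome = 9: error at position 9

Data: 11001101001 (corrected bit 9)


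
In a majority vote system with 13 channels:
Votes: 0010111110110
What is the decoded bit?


Ones: 8 out of 13
Threshold: 7

1 (8/13 voted 1)


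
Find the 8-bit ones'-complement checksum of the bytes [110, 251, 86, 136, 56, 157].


Sum = 796 mod 256 = 28
Complement = 227

227


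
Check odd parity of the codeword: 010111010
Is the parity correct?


Number of 1s: 5

Yes, parity is correct (5 ones)


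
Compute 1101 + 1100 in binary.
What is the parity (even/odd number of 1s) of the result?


1101 = 13
1100 = 12
Sum = 25 = 11001
1s count = 3

odd parity (3 ones in 11001)


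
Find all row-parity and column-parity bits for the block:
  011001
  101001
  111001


Row parities: 110
Column parities: 001001

Row P: 110, Col P: 001001, Corner: 0


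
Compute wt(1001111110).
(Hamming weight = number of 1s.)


Counting 1s in 1001111110

7


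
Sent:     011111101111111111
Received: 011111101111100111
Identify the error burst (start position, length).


XOR: 000000000000011000

Burst at position 13, length 2


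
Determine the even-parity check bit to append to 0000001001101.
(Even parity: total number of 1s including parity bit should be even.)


Number of 1s in data: 4
Parity bit: 0

0


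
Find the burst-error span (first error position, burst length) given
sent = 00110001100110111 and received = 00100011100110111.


XOR: 00010010000000000

Burst at position 3, length 4


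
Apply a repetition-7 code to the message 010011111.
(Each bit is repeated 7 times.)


Each bit -> 7 copies

000000011111110000000000000011111111111111111111111111111111111


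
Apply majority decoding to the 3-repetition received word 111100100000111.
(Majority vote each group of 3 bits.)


Groups: 111, 100, 100, 000, 111
Majority votes: 10001

10001


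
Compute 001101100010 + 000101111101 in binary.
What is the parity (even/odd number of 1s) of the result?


001101100010 = 866
000101111101 = 381
Sum = 1247 = 10011011111
1s count = 8

even parity (8 ones in 10011011111)


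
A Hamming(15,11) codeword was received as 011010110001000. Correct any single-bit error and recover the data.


Syndrome = 7: error at position 7

Data: 11000001000 (corrected bit 7)


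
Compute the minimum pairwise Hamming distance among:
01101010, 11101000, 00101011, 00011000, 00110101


Comparing all pairs, minimum distance: 2
Can detect 1 errors, correct 0 errors

2


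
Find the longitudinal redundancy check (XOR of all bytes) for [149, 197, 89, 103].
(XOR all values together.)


XOR chain: 149 ^ 197 ^ 89 ^ 103 = 110

110


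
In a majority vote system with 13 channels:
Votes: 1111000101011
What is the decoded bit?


Ones: 8 out of 13
Threshold: 7

1 (8/13 voted 1)


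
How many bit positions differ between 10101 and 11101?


XOR: 01000
Count of 1s: 1

1


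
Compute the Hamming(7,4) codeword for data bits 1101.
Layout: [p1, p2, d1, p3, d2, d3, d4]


Parity bits: p1=1, p2=0, p3=0

1010101


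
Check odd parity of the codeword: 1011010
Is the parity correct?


Number of 1s: 4

No, parity error (4 ones)


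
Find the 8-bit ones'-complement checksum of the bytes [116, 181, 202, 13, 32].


Sum = 544 mod 256 = 32
Complement = 223

223


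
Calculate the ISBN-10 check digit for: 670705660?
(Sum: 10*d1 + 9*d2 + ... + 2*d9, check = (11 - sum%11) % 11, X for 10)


Weighted sum: 239
239 mod 11 = 8

Check digit: 3


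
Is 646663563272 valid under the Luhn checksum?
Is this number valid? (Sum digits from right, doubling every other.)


Luhn sum = 44
44 mod 10 = 4

Invalid (Luhn sum mod 10 = 4)


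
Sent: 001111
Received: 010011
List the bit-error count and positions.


XOR: 011100

3 error(s) at position(s): 1, 2, 3


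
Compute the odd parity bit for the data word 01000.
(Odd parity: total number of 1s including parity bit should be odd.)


Number of 1s in data: 1
Parity bit: 0

0


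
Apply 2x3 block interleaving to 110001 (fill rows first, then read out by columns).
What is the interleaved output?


Matrix:
  110
  001
Read columns: 101001

101001


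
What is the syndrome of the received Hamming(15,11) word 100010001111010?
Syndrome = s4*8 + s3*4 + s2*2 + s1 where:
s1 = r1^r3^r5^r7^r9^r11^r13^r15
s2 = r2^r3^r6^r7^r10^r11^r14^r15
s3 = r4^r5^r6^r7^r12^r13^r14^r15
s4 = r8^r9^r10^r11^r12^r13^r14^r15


s1=0, s2=1, s3=1, s4=1

Syndrome = 14 (error at position 14)


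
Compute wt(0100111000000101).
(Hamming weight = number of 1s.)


Counting 1s in 0100111000000101

6


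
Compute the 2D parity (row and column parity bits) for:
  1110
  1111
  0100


Row parities: 101
Column parities: 0101

Row P: 101, Col P: 0101, Corner: 0


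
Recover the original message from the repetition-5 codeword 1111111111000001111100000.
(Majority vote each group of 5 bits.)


Groups: 11111, 11111, 00000, 11111, 00000
Majority votes: 11010

11010


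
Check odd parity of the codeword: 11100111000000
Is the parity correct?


Number of 1s: 6

No, parity error (6 ones)


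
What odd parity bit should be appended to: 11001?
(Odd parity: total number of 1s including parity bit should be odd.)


Number of 1s in data: 3
Parity bit: 0

0


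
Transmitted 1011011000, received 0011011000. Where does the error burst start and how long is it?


XOR: 1000000000

Burst at position 0, length 1


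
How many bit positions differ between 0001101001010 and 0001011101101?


XOR: 0000110100111
Count of 1s: 6

6


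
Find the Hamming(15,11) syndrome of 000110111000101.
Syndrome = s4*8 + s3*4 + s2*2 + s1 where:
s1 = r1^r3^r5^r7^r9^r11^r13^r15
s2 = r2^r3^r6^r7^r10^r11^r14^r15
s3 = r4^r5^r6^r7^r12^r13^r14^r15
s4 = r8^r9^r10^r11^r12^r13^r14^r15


s1=1, s2=0, s3=1, s4=0

Syndrome = 5 (error at position 5)


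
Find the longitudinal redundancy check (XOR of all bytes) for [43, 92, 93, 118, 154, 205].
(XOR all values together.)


XOR chain: 43 ^ 92 ^ 93 ^ 118 ^ 154 ^ 205 = 11

11


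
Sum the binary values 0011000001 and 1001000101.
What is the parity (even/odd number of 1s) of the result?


0011000001 = 193
1001000101 = 581
Sum = 774 = 1100000110
1s count = 4

even parity (4 ones in 1100000110)


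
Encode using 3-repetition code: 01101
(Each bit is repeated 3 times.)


Each bit -> 3 copies

000111111000111


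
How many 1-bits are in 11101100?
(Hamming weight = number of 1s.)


Counting 1s in 11101100

5


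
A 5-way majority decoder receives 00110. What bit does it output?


Ones: 2 out of 5
Threshold: 3

0 (2/5 voted 1)


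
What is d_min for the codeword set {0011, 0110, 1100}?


Comparing all pairs, minimum distance: 2
Can detect 1 errors, correct 0 errors

2


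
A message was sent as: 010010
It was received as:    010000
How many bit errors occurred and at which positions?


XOR: 000010

1 error(s) at position(s): 4


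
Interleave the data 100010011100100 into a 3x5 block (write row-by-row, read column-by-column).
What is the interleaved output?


Matrix:
  10001
  00111
  00100
Read columns: 100000011010110

100000011010110


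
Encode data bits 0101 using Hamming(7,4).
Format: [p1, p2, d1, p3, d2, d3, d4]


Parity bits: p1=0, p2=1, p3=0

0100101


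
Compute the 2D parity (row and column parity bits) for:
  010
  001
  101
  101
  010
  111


Row parities: 110011
Column parities: 110

Row P: 110011, Col P: 110, Corner: 0


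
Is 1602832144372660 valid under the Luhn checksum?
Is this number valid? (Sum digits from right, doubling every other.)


Luhn sum = 63
63 mod 10 = 3

Invalid (Luhn sum mod 10 = 3)


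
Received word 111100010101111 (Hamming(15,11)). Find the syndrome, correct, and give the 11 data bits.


Syndrome = 6: error at position 6

Data: 10100101111 (corrected bit 6)


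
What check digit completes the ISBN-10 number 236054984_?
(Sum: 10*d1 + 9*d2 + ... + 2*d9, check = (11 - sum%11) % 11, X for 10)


Weighted sum: 213
213 mod 11 = 4

Check digit: 7


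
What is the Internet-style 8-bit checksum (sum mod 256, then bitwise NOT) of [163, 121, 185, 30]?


Sum = 499 mod 256 = 243
Complement = 12

12


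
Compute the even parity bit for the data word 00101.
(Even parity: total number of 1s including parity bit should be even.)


Number of 1s in data: 2
Parity bit: 0

0


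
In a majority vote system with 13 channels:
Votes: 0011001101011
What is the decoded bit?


Ones: 7 out of 13
Threshold: 7

1 (7/13 voted 1)


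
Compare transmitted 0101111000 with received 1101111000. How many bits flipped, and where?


XOR: 1000000000

1 error(s) at position(s): 0


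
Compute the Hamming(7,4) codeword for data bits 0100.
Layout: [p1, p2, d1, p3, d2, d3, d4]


Parity bits: p1=1, p2=0, p3=1

1001100


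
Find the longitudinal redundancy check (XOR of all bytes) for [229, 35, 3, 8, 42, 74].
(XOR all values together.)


XOR chain: 229 ^ 35 ^ 3 ^ 8 ^ 42 ^ 74 = 173

173


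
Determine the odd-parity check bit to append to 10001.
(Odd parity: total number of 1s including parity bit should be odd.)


Number of 1s in data: 2
Parity bit: 1

1


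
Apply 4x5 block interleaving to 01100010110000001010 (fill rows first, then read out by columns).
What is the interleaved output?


Matrix:
  01100
  01011
  00000
  01010
Read columns: 00001101100001010100

00001101100001010100


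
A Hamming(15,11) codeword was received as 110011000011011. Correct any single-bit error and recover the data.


Syndrome = 6: error at position 6

Data: 01000011011 (corrected bit 6)


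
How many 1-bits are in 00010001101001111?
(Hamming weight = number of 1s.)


Counting 1s in 00010001101001111

8


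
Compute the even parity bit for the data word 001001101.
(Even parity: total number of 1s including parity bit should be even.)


Number of 1s in data: 4
Parity bit: 0

0
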